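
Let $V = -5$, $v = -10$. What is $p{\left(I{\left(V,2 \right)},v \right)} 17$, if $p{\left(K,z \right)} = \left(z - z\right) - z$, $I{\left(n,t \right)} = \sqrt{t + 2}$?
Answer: $170$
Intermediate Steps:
$I{\left(n,t \right)} = \sqrt{2 + t}$
$p{\left(K,z \right)} = - z$ ($p{\left(K,z \right)} = 0 - z = - z$)
$p{\left(I{\left(V,2 \right)},v \right)} 17 = \left(-1\right) \left(-10\right) 17 = 10 \cdot 17 = 170$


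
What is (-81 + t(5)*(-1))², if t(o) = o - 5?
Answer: 6561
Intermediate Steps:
t(o) = -5 + o
(-81 + t(5)*(-1))² = (-81 + (-5 + 5)*(-1))² = (-81 + 0*(-1))² = (-81 + 0)² = (-81)² = 6561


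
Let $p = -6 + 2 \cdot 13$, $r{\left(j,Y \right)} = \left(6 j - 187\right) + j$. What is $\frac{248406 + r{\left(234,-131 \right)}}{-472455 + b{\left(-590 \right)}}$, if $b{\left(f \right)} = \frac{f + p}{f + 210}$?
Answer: $- \frac{499714}{944907} \approx -0.52885$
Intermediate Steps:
$r{\left(j,Y \right)} = -187 + 7 j$ ($r{\left(j,Y \right)} = \left(-187 + 6 j\right) + j = -187 + 7 j$)
$p = 20$ ($p = -6 + 26 = 20$)
$b{\left(f \right)} = \frac{20 + f}{210 + f}$ ($b{\left(f \right)} = \frac{f + 20}{f + 210} = \frac{20 + f}{210 + f}$)
$\frac{248406 + r{\left(234,-131 \right)}}{-472455 + b{\left(-590 \right)}} = \frac{248406 + \left(-187 + 7 \cdot 234\right)}{-472455 + \frac{20 - 590}{210 - 590}} = \frac{248406 + \left(-187 + 1638\right)}{-472455 + \frac{1}{-380} \left(-570\right)} = \frac{248406 + 1451}{-472455 - - \frac{3}{2}} = \frac{249857}{-472455 + \frac{3}{2}} = \frac{249857}{- \frac{944907}{2}} = 249857 \left(- \frac{2}{944907}\right) = - \frac{499714}{944907}$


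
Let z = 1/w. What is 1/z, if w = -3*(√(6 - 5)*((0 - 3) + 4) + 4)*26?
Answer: -390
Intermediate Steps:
w = -390 (w = -3*(√1*(-3 + 4) + 4)*26 = -3*(1*1 + 4)*26 = -3*(1 + 4)*26 = -3*5*26 = -15*26 = -390)
z = -1/390 (z = 1/(-390) = -1/390 ≈ -0.0025641)
1/z = 1/(-1/390) = -390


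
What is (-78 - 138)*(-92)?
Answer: 19872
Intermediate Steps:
(-78 - 138)*(-92) = -216*(-92) = 19872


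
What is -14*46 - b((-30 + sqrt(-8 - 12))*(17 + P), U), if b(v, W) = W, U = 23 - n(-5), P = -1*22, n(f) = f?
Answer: -672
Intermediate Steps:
P = -22
U = 28 (U = 23 - 1*(-5) = 23 + 5 = 28)
-14*46 - b((-30 + sqrt(-8 - 12))*(17 + P), U) = -14*46 - 1*28 = -644 - 28 = -672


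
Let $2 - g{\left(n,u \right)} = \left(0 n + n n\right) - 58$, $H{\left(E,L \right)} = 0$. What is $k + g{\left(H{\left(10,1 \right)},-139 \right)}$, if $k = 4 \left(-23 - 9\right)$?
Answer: $-68$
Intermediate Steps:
$k = -128$ ($k = 4 \left(-32\right) = -128$)
$g{\left(n,u \right)} = 60 - n^{2}$ ($g{\left(n,u \right)} = 2 - \left(\left(0 n + n n\right) - 58\right) = 2 - \left(\left(0 + n^{2}\right) - 58\right) = 2 - \left(n^{2} - 58\right) = 2 - \left(-58 + n^{2}\right) = 60 - n^{2}$)
$k + g{\left(H{\left(10,1 \right)},-139 \right)} = -128 + \left(60 - 0^{2}\right) = -128 + \left(60 - 0\right) = -128 + \left(60 + 0\right) = -128 + 60 = -68$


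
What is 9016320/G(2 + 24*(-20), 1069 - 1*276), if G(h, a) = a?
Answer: 9016320/793 ≈ 11370.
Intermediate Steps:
9016320/G(2 + 24*(-20), 1069 - 1*276) = 9016320/(1069 - 1*276) = 9016320/(1069 - 276) = 9016320/793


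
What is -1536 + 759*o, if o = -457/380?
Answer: -930543/380 ≈ -2448.8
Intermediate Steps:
o = -457/380 (o = -457*1/380 = -457/380 ≈ -1.2026)
-1536 + 759*o = -1536 + 759*(-457/380) = -1536 - 346863/380 = -930543/380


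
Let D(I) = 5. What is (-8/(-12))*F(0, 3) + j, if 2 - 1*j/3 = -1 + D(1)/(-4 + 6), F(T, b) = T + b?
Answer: 7/2 ≈ 3.5000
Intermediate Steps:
j = 3/2 (j = 6 - 3*(-1 + 5/(-4 + 6)) = 6 - 3*(-1 + 5/2) = 6 - 3*3/2 = 6 - 9/2 = 3/2 ≈ 1.5000)
(-8/(-12))*F(0, 3) + j = (-8/(-12))*(0 + 3) + 3/2 = -8*(-1/12)*3 + 3/2 = (⅔)*3 + 3/2 = 2 + 3/2 = 7/2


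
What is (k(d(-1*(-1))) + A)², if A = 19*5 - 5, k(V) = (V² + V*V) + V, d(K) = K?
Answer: 8649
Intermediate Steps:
k(V) = V + 2*V² (k(V) = (V² + V²) + V = 2*V² + V = V + 2*V²)
A = 90 (A = 95 - 5 = 90)
(k(d(-1*(-1))) + A)² = ((-1*(-1))*(1 + 2*(-1*(-1))) + 90)² = (1*(1 + 2*1) + 90)² = (1*(1 + 2) + 90)² = (1*3 + 90)² = (3 + 90)² = 93² = 8649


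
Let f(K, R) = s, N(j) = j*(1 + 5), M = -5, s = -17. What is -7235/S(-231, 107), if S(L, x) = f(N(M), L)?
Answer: 7235/17 ≈ 425.59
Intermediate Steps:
N(j) = 6*j (N(j) = j*6 = 6*j)
f(K, R) = -17
S(L, x) = -17
-7235/S(-231, 107) = -7235/(-17) = -7235*(-1/17) = 7235/17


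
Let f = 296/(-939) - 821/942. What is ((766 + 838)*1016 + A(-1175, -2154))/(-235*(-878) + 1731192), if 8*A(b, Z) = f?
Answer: 1281332981345/1523388297632 ≈ 0.84111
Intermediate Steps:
f = -116639/98282 (f = 296*(-1/939) - 821*1/942 = -296/939 - 821/942 = -116639/98282 ≈ -1.1868)
A(b, Z) = -116639/786256 (A(b, Z) = (⅛)*(-116639/98282) = -116639/786256)
((766 + 838)*1016 + A(-1175, -2154))/(-235*(-878) + 1731192) = ((766 + 838)*1016 - 116639/786256)/(-235*(-878) + 1731192) = (1604*1016 - 116639/786256)/(206330 + 1731192) = (1629664 - 116639/786256)/1937522 = (1281332981345/786256)*(1/1937522) = 1281332981345/1523388297632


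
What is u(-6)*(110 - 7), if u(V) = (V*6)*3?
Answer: -11124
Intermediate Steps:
u(V) = 18*V (u(V) = (6*V)*3 = 18*V)
u(-6)*(110 - 7) = (18*(-6))*(110 - 7) = -108*103 = -11124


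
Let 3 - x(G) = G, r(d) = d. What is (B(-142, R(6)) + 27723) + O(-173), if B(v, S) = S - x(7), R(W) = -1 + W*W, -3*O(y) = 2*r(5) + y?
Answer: 83449/3 ≈ 27816.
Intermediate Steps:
x(G) = 3 - G
O(y) = -10/3 - y/3 (O(y) = -(2*5 + y)/3 = -(10 + y)/3 = -10/3 - y/3)
R(W) = -1 + W²
B(v, S) = 4 + S (B(v, S) = S - (3 - 1*7) = S - (3 - 7) = S - 1*(-4) = S + 4 = 4 + S)
(B(-142, R(6)) + 27723) + O(-173) = ((4 + (-1 + 6²)) + 27723) + (-10/3 - ⅓*(-173)) = ((4 + (-1 + 36)) + 27723) + (-10/3 + 173/3) = ((4 + 35) + 27723) + 163/3 = (39 + 27723) + 163/3 = 27762 + 163/3 = 83449/3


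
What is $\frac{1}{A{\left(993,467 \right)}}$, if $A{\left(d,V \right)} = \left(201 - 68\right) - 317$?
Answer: $- \frac{1}{184} \approx -0.0054348$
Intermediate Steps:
$A{\left(d,V \right)} = -184$ ($A{\left(d,V \right)} = 133 - 317 = -184$)
$\frac{1}{A{\left(993,467 \right)}} = \frac{1}{-184} = - \frac{1}{184}$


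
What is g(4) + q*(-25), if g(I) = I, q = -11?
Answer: 279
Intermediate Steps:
g(4) + q*(-25) = 4 - 11*(-25) = 4 + 275 = 279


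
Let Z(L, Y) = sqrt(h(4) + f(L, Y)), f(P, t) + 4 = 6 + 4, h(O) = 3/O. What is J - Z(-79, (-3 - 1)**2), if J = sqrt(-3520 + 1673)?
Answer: -3*sqrt(3)/2 + I*sqrt(1847) ≈ -2.5981 + 42.977*I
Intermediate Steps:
f(P, t) = 6 (f(P, t) = -4 + (6 + 4) = -4 + 10 = 6)
J = I*sqrt(1847) (J = sqrt(-1847) = I*sqrt(1847) ≈ 42.977*I)
Z(L, Y) = 3*sqrt(3)/2 (Z(L, Y) = sqrt(3/4 + 6) = sqrt(27/4) = 3*sqrt(3)/2)
J - Z(-79, (-3 - 1)**2) = I*sqrt(1847) - 3*sqrt(3)/2 = -3*sqrt(3)/2 + I*sqrt(1847)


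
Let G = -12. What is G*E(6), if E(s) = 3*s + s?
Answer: -288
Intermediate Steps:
E(s) = 4*s
G*E(6) = -48*6 = -12*24 = -288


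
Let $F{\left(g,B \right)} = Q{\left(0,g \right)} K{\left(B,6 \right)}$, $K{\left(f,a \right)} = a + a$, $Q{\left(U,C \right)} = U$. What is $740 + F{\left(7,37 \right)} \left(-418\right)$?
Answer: $740$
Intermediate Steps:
$K{\left(f,a \right)} = 2 a$
$F{\left(g,B \right)} = 0$ ($F{\left(g,B \right)} = 0 \cdot 2 \cdot 6 = 0 \cdot 12 = 0$)
$740 + F{\left(7,37 \right)} \left(-418\right) = 740 + 0 \left(-418\right) = 740 + 0 = 740$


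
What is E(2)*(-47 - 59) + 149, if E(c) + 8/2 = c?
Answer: 361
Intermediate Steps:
E(c) = -4 + c
E(2)*(-47 - 59) + 149 = (-4 + 2)*(-47 - 59) + 149 = -2*(-106) + 149 = 212 + 149 = 361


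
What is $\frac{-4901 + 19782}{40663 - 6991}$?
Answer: $\frac{647}{1464} \approx 0.44194$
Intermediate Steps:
$\frac{-4901 + 19782}{40663 - 6991} = \frac{14881}{33672} = 14881 \cdot \frac{1}{33672} = \frac{647}{1464}$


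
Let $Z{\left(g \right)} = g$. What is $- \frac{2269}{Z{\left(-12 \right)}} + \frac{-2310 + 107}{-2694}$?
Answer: $\frac{1023187}{5388} \approx 189.9$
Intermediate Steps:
$- \frac{2269}{Z{\left(-12 \right)}} + \frac{-2310 + 107}{-2694} = - \frac{2269}{-12} + \frac{-2310 + 107}{-2694} = \left(-2269\right) \left(- \frac{1}{12}\right) - - \frac{2203}{2694} = \frac{2269}{12} + \frac{2203}{2694} = \frac{1023187}{5388}$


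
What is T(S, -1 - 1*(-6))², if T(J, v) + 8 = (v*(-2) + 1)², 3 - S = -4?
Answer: 5329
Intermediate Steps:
S = 7 (S = 3 - 1*(-4) = 3 + 4 = 7)
T(J, v) = -8 + (1 - 2*v)² (T(J, v) = -8 + (v*(-2) + 1)² = -8 + (-2*v + 1)² = -8 + (1 - 2*v)²)
T(S, -1 - 1*(-6))² = (-8 + (-1 + 2*(-1 - 1*(-6)))²)² = (-8 + (-1 + 2*(-1 + 6))²)² = (-8 + (-1 + 2*5)²)² = (-8 + (-1 + 10)²)² = (-8 + 9²)² = (-8 + 81)² = 73² = 5329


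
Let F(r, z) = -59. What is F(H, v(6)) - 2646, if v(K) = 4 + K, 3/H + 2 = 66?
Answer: -2705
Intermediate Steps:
H = 3/64 (H = 3/(-2 + 66) = 3/64 ≈ 0.046875)
F(H, v(6)) - 2646 = -59 - 2646 = -2705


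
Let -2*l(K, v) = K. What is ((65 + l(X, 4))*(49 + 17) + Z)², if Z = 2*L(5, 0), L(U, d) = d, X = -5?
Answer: 19847025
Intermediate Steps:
l(K, v) = -K/2
Z = 0 (Z = 2*0 = 0)
((65 + l(X, 4))*(49 + 17) + Z)² = ((65 - ½*(-5))*(49 + 17) + 0)² = ((65 + 5/2)*66 + 0)² = ((135/2)*66 + 0)² = (4455 + 0)² = 4455² = 19847025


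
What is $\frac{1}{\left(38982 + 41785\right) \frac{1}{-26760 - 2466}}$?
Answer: $- \frac{29226}{80767} \approx -0.36186$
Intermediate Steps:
$\frac{1}{\left(38982 + 41785\right) \frac{1}{-26760 - 2466}} = \frac{1}{80767 \frac{1}{-29226}} = \frac{1}{80767 \left(- \frac{1}{29226}\right)} = \frac{1}{- \frac{80767}{29226}} = - \frac{29226}{80767}$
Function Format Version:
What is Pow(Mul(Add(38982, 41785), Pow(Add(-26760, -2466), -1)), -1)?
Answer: Rational(-29226, 80767) ≈ -0.36186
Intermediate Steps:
Pow(Mul(Add(38982, 41785), Pow(Add(-26760, -2466), -1)), -1) = Pow(Mul(80767, Pow(-29226, -1)), -1) = Pow(Mul(80767, Rational(-1, 29226)), -1) = Pow(Rational(-80767, 29226), -1) = Rational(-29226, 80767)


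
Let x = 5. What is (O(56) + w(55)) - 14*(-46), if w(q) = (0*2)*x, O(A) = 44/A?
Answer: 9027/14 ≈ 644.79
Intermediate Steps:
w(q) = 0 (w(q) = (0*2)*5 = 0*5 = 0)
(O(56) + w(55)) - 14*(-46) = (44/56 + 0) - 14*(-46) = (44*(1/56) + 0) + 644 = (11/14 + 0) + 644 = 11/14 + 644 = 9027/14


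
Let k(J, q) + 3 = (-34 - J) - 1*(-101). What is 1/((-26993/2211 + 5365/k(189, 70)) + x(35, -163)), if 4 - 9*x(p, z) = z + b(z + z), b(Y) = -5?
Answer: -165825/5972584 ≈ -0.027764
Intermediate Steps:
k(J, q) = 64 - J (k(J, q) = -3 + ((-34 - J) - 1*(-101)) = -3 + ((-34 - J) + 101) = -3 + (67 - J) = 64 - J)
x(p, z) = 1 - z/9 (x(p, z) = 4/9 - (z - 5)/9 = 4/9 - (-5 + z)/9 = 4/9 + (5/9 - z/9) = 1 - z/9)
1/((-26993/2211 + 5365/k(189, 70)) + x(35, -163)) = 1/((-26993/2211 + 5365/(64 - 1*189)) + (1 - 1/9*(-163))) = 1/((-26993*1/2211 + 5365/(64 - 189)) + (1 + 163/9)) = 1/((-26993/2211 + 5365/(-125)) + 172/9) = 1/((-26993/2211 + 5365*(-1/125)) + 172/9) = 1/((-26993/2211 - 1073/25) + 172/9) = 1/(-3047228/55275 + 172/9) = 1/(-5972584/165825) = -165825/5972584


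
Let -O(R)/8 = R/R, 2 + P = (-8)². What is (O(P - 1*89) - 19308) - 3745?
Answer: -23061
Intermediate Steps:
P = 62 (P = -2 + (-8)² = -2 + 64 = 62)
O(R) = -8 (O(R) = -8*R/R = -8*1 = -8)
(O(P - 1*89) - 19308) - 3745 = (-8 - 19308) - 3745 = -19316 - 3745 = -23061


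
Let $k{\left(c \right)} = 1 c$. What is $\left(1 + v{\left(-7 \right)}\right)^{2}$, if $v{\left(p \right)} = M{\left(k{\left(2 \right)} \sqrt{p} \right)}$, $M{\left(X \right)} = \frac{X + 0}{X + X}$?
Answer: $\frac{9}{4} \approx 2.25$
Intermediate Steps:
$k{\left(c \right)} = c$
$M{\left(X \right)} = \frac{1}{2}$ ($M{\left(X \right)} = \frac{X}{2 X} = X \frac{1}{2 X} = \frac{1}{2}$)
$v{\left(p \right)} = \frac{1}{2}$
$\left(1 + v{\left(-7 \right)}\right)^{2} = \left(1 + \frac{1}{2}\right)^{2} = \left(\frac{3}{2}\right)^{2} = \frac{9}{4}$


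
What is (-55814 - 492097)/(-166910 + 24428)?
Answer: 182637/47494 ≈ 3.8455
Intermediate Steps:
(-55814 - 492097)/(-166910 + 24428) = -547911/(-142482) = -547911*(-1/142482) = 182637/47494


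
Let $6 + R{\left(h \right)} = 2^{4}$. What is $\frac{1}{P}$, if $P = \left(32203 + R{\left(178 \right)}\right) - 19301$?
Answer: $\frac{1}{12912} \approx 7.7447 \cdot 10^{-5}$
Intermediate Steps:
$R{\left(h \right)} = 10$ ($R{\left(h \right)} = -6 + 2^{4} = -6 + 16 = 10$)
$P = 12912$ ($P = \left(32203 + 10\right) - 19301 = 32213 - 19301 = 12912$)
$\frac{1}{P} = \frac{1}{12912}$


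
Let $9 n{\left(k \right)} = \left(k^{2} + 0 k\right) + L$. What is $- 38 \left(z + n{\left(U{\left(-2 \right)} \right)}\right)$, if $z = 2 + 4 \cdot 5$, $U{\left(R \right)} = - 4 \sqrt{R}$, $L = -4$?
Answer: $-684$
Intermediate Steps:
$z = 22$ ($z = 2 + 20 = 22$)
$n{\left(k \right)} = - \frac{4}{9} + \frac{k^{2}}{9}$ ($n{\left(k \right)} = \frac{\left(k^{2} + 0 k\right) - 4}{9} = \frac{\left(k^{2} + 0\right) - 4}{9} = \frac{k^{2} - 4}{9} = \frac{-4 + k^{2}}{9} = - \frac{4}{9} + \frac{k^{2}}{9}$)
$- 38 \left(z + n{\left(U{\left(-2 \right)} \right)}\right) = - 38 \left(22 + \left(- \frac{4}{9} + \frac{\left(- 4 \sqrt{-2}\right)^{2}}{9}\right)\right) = - 38 \left(22 + \left(- \frac{4}{9} + \frac{\left(- 4 i \sqrt{2}\right)^{2}}{9}\right)\right) = - 38 \left(22 + \left(- \frac{4}{9} + \frac{1}{9} \left(-32\right)\right)\right) = - 38 \left(22 - 4\right) = \left(-38\right) 18 = -684$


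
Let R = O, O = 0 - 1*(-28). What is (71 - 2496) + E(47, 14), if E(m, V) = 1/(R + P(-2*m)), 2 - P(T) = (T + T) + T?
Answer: -756599/312 ≈ -2425.0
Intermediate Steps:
O = 28 (O = 0 + 28 = 28)
P(T) = 2 - 3*T (P(T) = 2 - ((T + T) + T) = 2 - (2*T + T) = 2 - 3*T)
R = 28
E(m, V) = 1/(30 + 6*m) (E(m, V) = 1/(28 + (2 - (-6)*m)) = 1/(28 + (2 + 6*m)) = 1/(30 + 6*m))
(71 - 2496) + E(47, 14) = (71 - 2496) + 1/(6*(5 + 47)) = -2425 + (⅙)/52 = -2425 + (⅙)*(1/52) = -2425 + 1/312 = -756599/312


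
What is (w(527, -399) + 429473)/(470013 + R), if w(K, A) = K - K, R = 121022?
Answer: 429473/591035 ≈ 0.72665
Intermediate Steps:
w(K, A) = 0
(w(527, -399) + 429473)/(470013 + R) = (0 + 429473)/(470013 + 121022) = 429473/591035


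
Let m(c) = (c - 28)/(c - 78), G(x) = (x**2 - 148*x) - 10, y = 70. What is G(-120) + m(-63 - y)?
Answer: 6783811/211 ≈ 32151.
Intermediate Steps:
G(x) = -10 + x**2 - 148*x
m(c) = (-28 + c)/(-78 + c)
G(-120) + m(-63 - y) = (-10 + (-120)**2 - 148*(-120)) + (-28 + (-63 - 1*70))/(-78 + (-63 - 1*70)) = (-10 + 14400 + 17760) + (-28 + (-63 - 70))/(-78 + (-63 - 70)) = 32150 + (-28 - 133)/(-78 - 133) = 32150 - 161/(-211) = 32150 - 1/211*(-161) = 32150 + 161/211 = 6783811/211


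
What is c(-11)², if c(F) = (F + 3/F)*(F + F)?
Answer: 61504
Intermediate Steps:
c(F) = 2*F*(F + 3/F) (c(F) = (F + 3/F)*(2*F) = 2*F*(F + 3/F))
c(-11)² = (6 + 2*(-11)²)² = (6 + 2*121)² = (6 + 242)² = 248² = 61504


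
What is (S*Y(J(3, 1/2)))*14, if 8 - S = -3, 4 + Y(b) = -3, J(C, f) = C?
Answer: -1078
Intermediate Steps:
Y(b) = -7 (Y(b) = -4 - 3 = -7)
S = 11 (S = 8 - 1*(-3) = 8 + 3 = 11)
(S*Y(J(3, 1/2)))*14 = (11*(-7))*14 = -77*14 = -1078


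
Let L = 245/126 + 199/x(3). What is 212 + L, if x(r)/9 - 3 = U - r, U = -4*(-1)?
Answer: 7901/36 ≈ 219.47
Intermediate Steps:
U = 4
x(r) = 63 - 9*r (x(r) = 27 + 9*(4 - r) = 27 + (36 - 9*r) = 63 - 9*r)
L = 269/36 (L = 245/126 + 199/(63 - 9*3) = 245*(1/126) + 199/(63 - 27) = 35/18 + 199/36 = 269/36 ≈ 7.4722)
212 + L = 212 + 269/36 = 7901/36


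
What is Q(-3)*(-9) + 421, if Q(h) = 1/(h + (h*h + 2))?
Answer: 3359/8 ≈ 419.88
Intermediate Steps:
Q(h) = 1/(2 + h + h²) (Q(h) = 1/(h + (h² + 2)) = 1/(h + (2 + h²)) = 1/(2 + h + h²))
Q(-3)*(-9) + 421 = -9/(2 - 3 + (-3)²) + 421 = -9/(2 - 3 + 9) + 421 = -9/8 + 421 = 3359/8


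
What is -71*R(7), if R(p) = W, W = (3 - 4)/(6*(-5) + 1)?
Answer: -71/29 ≈ -2.4483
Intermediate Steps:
W = 1/29 (W = -1/(-30 + 1) = -1/(-29) = -1*(-1/29) = 1/29 ≈ 0.034483)
R(p) = 1/29
-71*R(7) = -71*1/29 = -71/29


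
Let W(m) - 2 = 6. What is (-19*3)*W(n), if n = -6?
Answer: -456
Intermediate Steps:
W(m) = 8 (W(m) = 2 + 6 = 8)
(-19*3)*W(n) = -19*3*8 = -57*8 = -456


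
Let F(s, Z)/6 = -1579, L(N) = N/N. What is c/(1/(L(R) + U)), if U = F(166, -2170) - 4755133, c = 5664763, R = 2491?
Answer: -26990363778378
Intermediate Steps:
L(N) = 1
F(s, Z) = -9474 (F(s, Z) = 6*(-1579) = -9474)
U = -4764607 (U = -9474 - 4755133 = -4764607)
c/(1/(L(R) + U)) = 5664763/(1/(1 - 4764607)) = 5664763/(1/(-4764606)) = 5664763/(-1/4764606) = 5664763*(-4764606) = -26990363778378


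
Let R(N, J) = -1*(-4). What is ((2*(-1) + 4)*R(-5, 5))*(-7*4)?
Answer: -224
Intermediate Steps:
R(N, J) = 4
((2*(-1) + 4)*R(-5, 5))*(-7*4) = ((2*(-1) + 4)*4)*(-7*4) = ((-2 + 4)*4)*(-28) = (2*4)*(-28) = 8*(-28) = -224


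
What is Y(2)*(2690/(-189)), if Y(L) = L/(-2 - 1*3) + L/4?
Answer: -269/189 ≈ -1.4233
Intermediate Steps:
Y(L) = L/20 (Y(L) = L/(-2 - 3) + L*(¼) = L/(-5) + L/4 = L*(-⅕) + L/4 = -L/5 + L/4 = L/20)
Y(2)*(2690/(-189)) = ((1/20)*2)*(2690/(-189)) = (2690*(-1/189))/10 = (⅒)*(-2690/189) = -269/189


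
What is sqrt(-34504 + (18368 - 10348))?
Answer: 2*I*sqrt(6621) ≈ 162.74*I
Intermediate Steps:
sqrt(-34504 + (18368 - 10348)) = sqrt(-34504 + 8020) = sqrt(-26484) = 2*I*sqrt(6621)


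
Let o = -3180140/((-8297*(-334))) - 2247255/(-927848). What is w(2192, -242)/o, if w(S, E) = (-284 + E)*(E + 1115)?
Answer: -590356548578636496/1638451011385 ≈ -3.6031e+5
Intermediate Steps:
o = 1638451011385/1285625260952 (o = -3180140/2771198 - 2247255*(-1/927848) = -3180140*1/2771198 + 2247255/927848 = -1590070/1385599 + 2247255/927848 = 1638451011385/1285625260952 ≈ 1.2744)
w(S, E) = (-284 + E)*(1115 + E)
w(2192, -242)/o = (-316660 + (-242)**2 + 831*(-242))/(1638451011385/1285625260952) = (-316660 + 58564 - 201102)*(1285625260952/1638451011385) = -459198*1285625260952/1638451011385 = -590356548578636496/1638451011385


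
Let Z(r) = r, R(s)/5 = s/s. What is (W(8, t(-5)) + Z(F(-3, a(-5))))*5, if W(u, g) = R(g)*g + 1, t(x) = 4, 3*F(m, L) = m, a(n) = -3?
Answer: 100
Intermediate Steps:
R(s) = 5 (R(s) = 5*(s/s) = 5*1 = 5)
F(m, L) = m/3
W(u, g) = 1 + 5*g (W(u, g) = 5*g + 1 = 1 + 5*g)
(W(8, t(-5)) + Z(F(-3, a(-5))))*5 = ((1 + 5*4) + (⅓)*(-3))*5 = ((1 + 20) - 1)*5 = (21 - 1)*5 = 20*5 = 100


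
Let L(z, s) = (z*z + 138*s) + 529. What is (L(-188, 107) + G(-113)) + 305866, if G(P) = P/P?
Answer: 356506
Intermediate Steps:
L(z, s) = 529 + z² + 138*s (L(z, s) = (z² + 138*s) + 529 = 529 + z² + 138*s)
G(P) = 1
(L(-188, 107) + G(-113)) + 305866 = ((529 + (-188)² + 138*107) + 1) + 305866 = ((529 + 35344 + 14766) + 1) + 305866 = (50639 + 1) + 305866 = 50640 + 305866 = 356506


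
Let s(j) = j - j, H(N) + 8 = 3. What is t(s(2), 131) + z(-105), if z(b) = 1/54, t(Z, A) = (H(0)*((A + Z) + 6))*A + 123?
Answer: -4839047/54 ≈ -89612.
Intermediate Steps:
H(N) = -5 (H(N) = -8 + 3 = -5)
s(j) = 0
t(Z, A) = 123 + A*(-30 - 5*A - 5*Z) (t(Z, A) = (-5*((A + Z) + 6))*A + 123 = (-5*(6 + A + Z))*A + 123 = (-30 - 5*A - 5*Z)*A + 123 = A*(-30 - 5*A - 5*Z) + 123 = 123 + A*(-30 - 5*A - 5*Z))
z(b) = 1/54
t(s(2), 131) + z(-105) = (123 - 30*131 - 5*131**2 - 5*131*0) + 1/54 = (123 - 3930 - 5*17161 + 0) + 1/54 = (123 - 3930 - 85805 + 0) + 1/54 = -89612 + 1/54 = -4839047/54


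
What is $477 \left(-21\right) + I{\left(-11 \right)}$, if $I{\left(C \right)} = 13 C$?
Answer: $-10160$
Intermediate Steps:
$477 \left(-21\right) + I{\left(-11 \right)} = 477 \left(-21\right) + 13 \left(-11\right) = -10017 - 143 = -10160$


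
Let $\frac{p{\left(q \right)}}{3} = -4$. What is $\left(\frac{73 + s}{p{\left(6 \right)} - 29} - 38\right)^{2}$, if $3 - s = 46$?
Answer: $\frac{2521744}{1681} \approx 1500.1$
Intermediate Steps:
$s = -43$ ($s = 3 - 46 = -43$)
$p{\left(q \right)} = -12$ ($p{\left(q \right)} = 3 \left(-4\right) = -12$)
$\left(\frac{73 + s}{p{\left(6 \right)} - 29} - 38\right)^{2} = \left(\frac{73 - 43}{-12 - 29} - 38\right)^{2} = \left(\frac{30}{-41} - 38\right)^{2} = \left(30 \left(- \frac{1}{41}\right) - 38\right)^{2} = \left(- \frac{30}{41} - 38\right)^{2} = \left(- \frac{1588}{41}\right)^{2} = \frac{2521744}{1681}$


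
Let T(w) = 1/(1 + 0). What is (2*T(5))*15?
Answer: 30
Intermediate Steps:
T(w) = 1 (T(w) = 1/1 = 1)
(2*T(5))*15 = (2*1)*15 = 2*15 = 30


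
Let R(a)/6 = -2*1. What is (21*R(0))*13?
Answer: -3276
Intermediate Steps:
R(a) = -12 (R(a) = 6*(-2*1) = 6*(-2) = -12)
(21*R(0))*13 = (21*(-12))*13 = -252*13 = -3276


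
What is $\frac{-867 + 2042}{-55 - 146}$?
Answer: $- \frac{1175}{201} \approx -5.8458$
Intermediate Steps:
$\frac{-867 + 2042}{-55 - 146} = \frac{1175}{-201} = 1175 \left(- \frac{1}{201}\right) = - \frac{1175}{201}$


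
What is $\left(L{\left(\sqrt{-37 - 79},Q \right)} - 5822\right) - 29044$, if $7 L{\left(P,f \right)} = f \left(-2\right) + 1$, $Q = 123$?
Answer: $-34901$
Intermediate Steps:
$L{\left(P,f \right)} = \frac{1}{7} - \frac{2 f}{7}$ ($L{\left(P,f \right)} = \frac{f \left(-2\right) + 1}{7} = \frac{- 2 f + 1}{7} = \frac{1 - 2 f}{7} = \frac{1}{7} - \frac{2 f}{7}$)
$\left(L{\left(\sqrt{-37 - 79},Q \right)} - 5822\right) - 29044 = \left(\left(\frac{1}{7} - \frac{246}{7}\right) - 5822\right) - 29044 = \left(-35 - 5822\right) - 29044 = -5857 - 29044 = -34901$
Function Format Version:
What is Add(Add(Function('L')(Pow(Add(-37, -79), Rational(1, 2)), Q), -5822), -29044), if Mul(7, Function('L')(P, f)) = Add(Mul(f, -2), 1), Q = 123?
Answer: -34901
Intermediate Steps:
Function('L')(P, f) = Add(Rational(1, 7), Mul(Rational(-2, 7), f)) (Function('L')(P, f) = Mul(Rational(1, 7), Add(Mul(f, -2), 1)) = Mul(Rational(1, 7), Add(Mul(-2, f), 1)) = Mul(Rational(1, 7), Add(1, Mul(-2, f))) = Add(Rational(1, 7), Mul(Rational(-2, 7), f)))
Add(Add(Function('L')(Pow(Add(-37, -79), Rational(1, 2)), Q), -5822), -29044) = Add(Add(Add(Rational(1, 7), Mul(Rational(-2, 7), 123)), -5822), -29044) = Add(Add(Add(Rational(1, 7), Rational(-246, 7)), -5822), -29044) = Add(Add(-35, -5822), -29044) = Add(-5857, -29044) = -34901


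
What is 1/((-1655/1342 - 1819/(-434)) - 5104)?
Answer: -145607/742747421 ≈ -0.00019604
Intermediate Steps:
1/((-1655/1342 - 1819/(-434)) - 5104) = 1/((-1655*1/1342 - 1819*(-1/434)) - 5104) = 1/((-1655/1342 + 1819/434) - 5104) = 1/(430707/145607 - 5104) = 1/(-742747421/145607) = -145607/742747421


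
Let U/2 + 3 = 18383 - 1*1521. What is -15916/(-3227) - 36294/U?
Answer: 9120325/2365391 ≈ 3.8557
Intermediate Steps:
U = 33718 (U = -6 + 2*(18383 - 1*1521) = -6 + 2*(18383 - 1521) = -6 + 2*16862 = -6 + 33724 = 33718)
-15916/(-3227) - 36294/U = -15916/(-3227) - 36294/33718 = -15916*(-1/3227) - 36294*1/33718 = 15916/3227 - 789/733 = 9120325/2365391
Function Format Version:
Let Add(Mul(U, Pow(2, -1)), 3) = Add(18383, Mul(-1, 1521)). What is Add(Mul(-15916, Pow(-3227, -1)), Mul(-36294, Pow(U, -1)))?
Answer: Rational(9120325, 2365391) ≈ 3.8557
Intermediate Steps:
U = 33718 (U = Add(-6, Mul(2, Add(18383, Mul(-1, 1521)))) = Add(-6, Mul(2, Add(18383, -1521))) = Add(-6, Mul(2, 16862)) = Add(-6, 33724) = 33718)
Add(Mul(-15916, Pow(-3227, -1)), Mul(-36294, Pow(U, -1))) = Add(Mul(-15916, Pow(-3227, -1)), Mul(-36294, Pow(33718, -1))) = Add(Mul(-15916, Rational(-1, 3227)), Mul(-36294, Rational(1, 33718))) = Add(Rational(15916, 3227), Rational(-789, 733)) = Rational(9120325, 2365391)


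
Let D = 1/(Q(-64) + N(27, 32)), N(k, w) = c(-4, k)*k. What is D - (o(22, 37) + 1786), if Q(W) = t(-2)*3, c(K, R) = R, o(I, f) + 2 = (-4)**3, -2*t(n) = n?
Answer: -1259039/732 ≈ -1720.0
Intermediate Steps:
t(n) = -n/2
o(I, f) = -66 (o(I, f) = -2 + (-4)**3 = -2 - 64 = -66)
Q(W) = 3 (Q(W) = -1/2*(-2)*3 = 1*3 = 3)
N(k, w) = k**2 (N(k, w) = k*k = k**2)
D = 1/732 (D = 1/(3 + 27**2) = 1/(3 + 729) = 1/732 ≈ 0.0013661)
D - (o(22, 37) + 1786) = 1/732 - (-66 + 1786) = 1/732 - 1*1720 = 1/732 - 1720 = -1259039/732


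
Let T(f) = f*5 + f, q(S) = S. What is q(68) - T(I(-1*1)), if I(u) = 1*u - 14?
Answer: 158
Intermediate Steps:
I(u) = -14 + u (I(u) = u - 14 = -14 + u)
T(f) = 6*f (T(f) = 5*f + f = 6*f)
q(68) - T(I(-1*1)) = 68 - 6*(-14 - 1*1) = 68 - 6*(-14 - 1) = 68 - 6*(-15) = 68 - 1*(-90) = 68 + 90 = 158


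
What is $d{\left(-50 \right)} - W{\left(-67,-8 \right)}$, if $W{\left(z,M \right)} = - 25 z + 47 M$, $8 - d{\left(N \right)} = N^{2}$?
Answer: $-3791$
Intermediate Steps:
$d{\left(N \right)} = 8 - N^{2}$
$d{\left(-50 \right)} - W{\left(-67,-8 \right)} = \left(8 - \left(-50\right)^{2}\right) - \left(\left(-25\right) \left(-67\right) + 47 \left(-8\right)\right) = \left(8 - 2500\right) - \left(1675 - 376\right) = \left(8 - 2500\right) - 1299 = -2492 - 1299 = -3791$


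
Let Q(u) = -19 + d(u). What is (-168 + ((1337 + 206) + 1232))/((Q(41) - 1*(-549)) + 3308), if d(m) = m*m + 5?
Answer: 2607/5524 ≈ 0.47194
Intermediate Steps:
d(m) = 5 + m**2 (d(m) = m**2 + 5 = 5 + m**2)
Q(u) = -14 + u**2 (Q(u) = -19 + (5 + u**2) = -14 + u**2)
(-168 + ((1337 + 206) + 1232))/((Q(41) - 1*(-549)) + 3308) = (-168 + ((1337 + 206) + 1232))/(((-14 + 41**2) - 1*(-549)) + 3308) = (-168 + (1543 + 1232))/(((-14 + 1681) + 549) + 3308) = (-168 + 2775)/((1667 + 549) + 3308) = 2607/(2216 + 3308) = 2607/5524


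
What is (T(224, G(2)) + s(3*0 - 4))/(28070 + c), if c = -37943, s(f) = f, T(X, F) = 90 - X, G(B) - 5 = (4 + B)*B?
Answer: 46/3291 ≈ 0.013978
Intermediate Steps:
G(B) = 5 + B*(4 + B) (G(B) = 5 + (4 + B)*B = 5 + B*(4 + B))
(T(224, G(2)) + s(3*0 - 4))/(28070 + c) = ((90 - 1*224) + (3*0 - 4))/(28070 - 37943) = ((90 - 224) + (0 - 4))/(-9873) = (-134 - 4)*(-1/9873) = -138*(-1/9873) = 46/3291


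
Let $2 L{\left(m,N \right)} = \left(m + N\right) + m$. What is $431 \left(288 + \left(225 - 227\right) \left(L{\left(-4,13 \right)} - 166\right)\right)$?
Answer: $265065$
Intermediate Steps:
$L{\left(m,N \right)} = m + \frac{N}{2}$ ($L{\left(m,N \right)} = \frac{\left(m + N\right) + m}{2} = \frac{\left(N + m\right) + m}{2} = \frac{N + 2 m}{2} = m + \frac{N}{2}$)
$431 \left(288 + \left(225 - 227\right) \left(L{\left(-4,13 \right)} - 166\right)\right) = 431 \left(288 + \left(225 - 227\right) \left(\left(-4 + \frac{1}{2} \cdot 13\right) - 166\right)\right) = 431 \left(288 - 2 \left(\left(-4 + \frac{13}{2}\right) - 166\right)\right) = 431 \left(288 - 2 \left(\frac{5}{2} - 166\right)\right) = 431 \left(288 - -327\right) = 431 \left(288 + 327\right) = 431 \cdot 615 = 265065$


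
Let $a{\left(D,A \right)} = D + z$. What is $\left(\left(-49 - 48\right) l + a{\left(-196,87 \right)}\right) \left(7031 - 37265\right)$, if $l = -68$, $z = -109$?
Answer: $-190202094$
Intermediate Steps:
$a{\left(D,A \right)} = -109 + D$ ($a{\left(D,A \right)} = D - 109 = -109 + D$)
$\left(\left(-49 - 48\right) l + a{\left(-196,87 \right)}\right) \left(7031 - 37265\right) = \left(\left(-49 - 48\right) \left(-68\right) - 305\right) \left(7031 - 37265\right) = \left(\left(-97\right) \left(-68\right) - 305\right) \left(-30234\right) = \left(6596 - 305\right) \left(-30234\right) = 6291 \left(-30234\right) = -190202094$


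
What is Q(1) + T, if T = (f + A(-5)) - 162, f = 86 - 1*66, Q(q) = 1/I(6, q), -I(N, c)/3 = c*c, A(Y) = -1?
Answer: -430/3 ≈ -143.33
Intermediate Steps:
I(N, c) = -3*c² (I(N, c) = -3*c*c = -3*c²)
Q(q) = -1/(3*q²) (Q(q) = 1/(-3*q²) = -1/(3*q²))
f = 20 (f = 86 - 66 = 20)
T = -143 (T = (20 - 1) - 162 = 19 - 162 = -143)
Q(1) + T = -⅓/1² - 143 = -⅓*1 - 143 = -⅓ - 143 = -430/3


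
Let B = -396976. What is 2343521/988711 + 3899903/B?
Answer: -2925555402537/392494537936 ≈ -7.4538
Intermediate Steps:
2343521/988711 + 3899903/B = 2343521/988711 + 3899903/(-396976) = 2343521*(1/988711) + 3899903*(-1/396976) = 2343521/988711 - 3899903/396976 = -2925555402537/392494537936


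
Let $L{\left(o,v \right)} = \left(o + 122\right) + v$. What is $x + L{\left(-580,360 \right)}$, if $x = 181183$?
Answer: $181085$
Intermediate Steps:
$L{\left(o,v \right)} = 122 + o + v$ ($L{\left(o,v \right)} = \left(122 + o\right) + v = 122 + o + v$)
$x + L{\left(-580,360 \right)} = 181183 + \left(122 - 580 + 360\right) = 181183 - 98 = 181085$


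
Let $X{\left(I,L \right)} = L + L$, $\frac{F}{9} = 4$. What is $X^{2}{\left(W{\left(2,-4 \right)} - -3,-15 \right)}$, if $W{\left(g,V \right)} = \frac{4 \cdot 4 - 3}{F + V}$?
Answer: $900$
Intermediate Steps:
$F = 36$ ($F = 9 \cdot 4 = 36$)
$W{\left(g,V \right)} = \frac{13}{36 + V}$ ($W{\left(g,V \right)} = \frac{4 \cdot 4 - 3}{36 + V} = \frac{16 - 3}{36 + V} = \frac{13}{36 + V}$)
$X{\left(I,L \right)} = 2 L$
$X^{2}{\left(W{\left(2,-4 \right)} - -3,-15 \right)} = \left(2 \left(-15\right)\right)^{2} = \left(-30\right)^{2} = 900$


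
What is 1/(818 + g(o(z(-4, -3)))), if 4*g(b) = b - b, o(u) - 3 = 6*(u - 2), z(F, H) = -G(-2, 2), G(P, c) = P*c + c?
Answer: 1/818 ≈ 0.0012225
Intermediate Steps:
G(P, c) = c + P*c
z(F, H) = 2 (z(F, H) = -2*(1 - 2) = -2*(-1) = -1*(-2) = 2)
o(u) = -9 + 6*u (o(u) = 3 + 6*(u - 2) = 3 + 6*(-2 + u) = 3 + (-12 + 6*u) = -9 + 6*u)
g(b) = 0 (g(b) = (b - b)/4 = (¼)*0 = 0)
1/(818 + g(o(z(-4, -3)))) = 1/(818 + 0) = 1/818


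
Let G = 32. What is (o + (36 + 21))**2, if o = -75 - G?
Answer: 2500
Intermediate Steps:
o = -107 (o = -75 - 1*32 = -75 - 32 = -107)
(o + (36 + 21))**2 = (-107 + (36 + 21))**2 = (-107 + 57)**2 = (-50)**2 = 2500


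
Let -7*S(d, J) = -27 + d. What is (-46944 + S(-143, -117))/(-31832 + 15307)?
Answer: 328438/115675 ≈ 2.8393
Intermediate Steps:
S(d, J) = 27/7 - d/7 (S(d, J) = -(-27 + d)/7 = 27/7 - d/7)
(-46944 + S(-143, -117))/(-31832 + 15307) = (-46944 + (27/7 - ⅐*(-143)))/(-31832 + 15307) = (-46944 + (27/7 + 143/7))/(-16525) = (-46944 + 170/7)*(-1/16525) = -328438/7*(-1/16525) = 328438/115675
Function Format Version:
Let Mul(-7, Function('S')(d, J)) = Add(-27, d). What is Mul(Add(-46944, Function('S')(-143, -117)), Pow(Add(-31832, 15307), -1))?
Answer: Rational(328438, 115675) ≈ 2.8393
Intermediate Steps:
Function('S')(d, J) = Add(Rational(27, 7), Mul(Rational(-1, 7), d)) (Function('S')(d, J) = Mul(Rational(-1, 7), Add(-27, d)) = Add(Rational(27, 7), Mul(Rational(-1, 7), d)))
Mul(Add(-46944, Function('S')(-143, -117)), Pow(Add(-31832, 15307), -1)) = Mul(Add(-46944, Add(Rational(27, 7), Mul(Rational(-1, 7), -143))), Pow(Add(-31832, 15307), -1)) = Mul(Add(-46944, Add(Rational(27, 7), Rational(143, 7))), Pow(-16525, -1)) = Mul(Add(-46944, Rational(170, 7)), Rational(-1, 16525)) = Mul(Rational(-328438, 7), Rational(-1, 16525)) = Rational(328438, 115675)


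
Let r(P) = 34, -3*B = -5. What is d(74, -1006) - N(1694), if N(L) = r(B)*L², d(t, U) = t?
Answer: -97567550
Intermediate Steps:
B = 5/3 (B = -⅓*(-5) = 5/3 ≈ 1.6667)
N(L) = 34*L²
d(74, -1006) - N(1694) = 74 - 34*1694² = 74 - 34*2869636 = 74 - 1*97567624 = 74 - 97567624 = -97567550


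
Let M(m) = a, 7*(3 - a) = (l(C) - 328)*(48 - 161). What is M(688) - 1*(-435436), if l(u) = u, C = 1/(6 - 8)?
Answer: 6021905/14 ≈ 4.3014e+5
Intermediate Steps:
C = -½ (C = 1/(-2) = -½ ≈ -0.50000)
a = -74199/14 (a = 3 - (-½ - 328)*(48 - 161)/7 = 3 - (-657)*(-113)/14 = 3 - ⅐*74241/2 = 3 - 74241/14 = -74199/14 ≈ -5299.9)
M(m) = -74199/14
M(688) - 1*(-435436) = -74199/14 - 1*(-435436) = -74199/14 + 435436 = 6021905/14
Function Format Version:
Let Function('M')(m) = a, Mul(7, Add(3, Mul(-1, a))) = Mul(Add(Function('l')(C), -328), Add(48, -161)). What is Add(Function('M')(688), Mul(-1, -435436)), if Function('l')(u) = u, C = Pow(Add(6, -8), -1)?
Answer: Rational(6021905, 14) ≈ 4.3014e+5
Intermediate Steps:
C = Rational(-1, 2) (C = Pow(-2, -1) = Rational(-1, 2) ≈ -0.50000)
a = Rational(-74199, 14) (a = Add(3, Mul(Rational(-1, 7), Mul(Add(Rational(-1, 2), -328), Add(48, -161)))) = Add(3, Mul(Rational(-1, 7), Mul(Rational(-657, 2), -113))) = Add(3, Mul(Rational(-1, 7), Rational(74241, 2))) = Add(3, Rational(-74241, 14)) = Rational(-74199, 14) ≈ -5299.9)
Function('M')(m) = Rational(-74199, 14)
Add(Function('M')(688), Mul(-1, -435436)) = Add(Rational(-74199, 14), Mul(-1, -435436)) = Add(Rational(-74199, 14), 435436) = Rational(6021905, 14)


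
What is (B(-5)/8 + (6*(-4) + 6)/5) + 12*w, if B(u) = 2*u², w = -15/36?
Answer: -47/20 ≈ -2.3500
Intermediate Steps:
w = -5/12 (w = -15*1/36 = -5/12 ≈ -0.41667)
(B(-5)/8 + (6*(-4) + 6)/5) + 12*w = ((2*(-5)²)/8 + (6*(-4) + 6)/5) + 12*(-5/12) = ((2*25)*(⅛) + (-24 + 6)*(⅕)) - 5 = (50*(⅛) - 18*⅕) - 5 = (25/4 - 18/5) - 5 = 53/20 - 5 = -47/20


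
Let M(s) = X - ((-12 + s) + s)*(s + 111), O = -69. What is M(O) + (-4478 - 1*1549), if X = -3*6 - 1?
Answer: 254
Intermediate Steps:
X = -19 (X = -18 - 1 = -19)
M(s) = -19 - (-12 + 2*s)*(111 + s) (M(s) = -19 - ((-12 + s) + s)*(s + 111) = -19 - (-12 + 2*s)*(111 + s))
M(O) + (-4478 - 1*1549) = (1313 - 210*(-69) - 2*(-69)²) + (-4478 - 1*1549) = (1313 + 14490 - 2*4761) + (-4478 - 1549) = (1313 + 14490 - 9522) - 6027 = 6281 - 6027 = 254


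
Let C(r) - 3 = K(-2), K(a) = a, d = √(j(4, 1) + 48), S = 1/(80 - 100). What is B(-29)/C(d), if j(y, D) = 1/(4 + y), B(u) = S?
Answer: -1/20 ≈ -0.050000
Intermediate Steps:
S = -1/20 (S = 1/(-20) = -1/20 ≈ -0.050000)
B(u) = -1/20
d = √770/4 (d = √(1/(4 + 4) + 48) = √(1/8 + 48) = √(⅛ + 48) = √(385/8) = √770/4 ≈ 6.9372)
C(r) = 1 (C(r) = 3 - 2 = 1)
B(-29)/C(d) = -1/20/1 = -1/20*1 = -1/20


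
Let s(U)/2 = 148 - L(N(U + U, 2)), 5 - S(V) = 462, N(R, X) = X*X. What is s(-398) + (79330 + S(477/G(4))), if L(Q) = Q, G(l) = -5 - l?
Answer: 79161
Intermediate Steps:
N(R, X) = X**2
S(V) = -457 (S(V) = 5 - 1*462 = 5 - 462 = -457)
s(U) = 288 (s(U) = 2*(148 - 1*2**2) = 2*(148 - 1*4) = 2*(148 - 4) = 2*144 = 288)
s(-398) + (79330 + S(477/G(4))) = 288 + (79330 - 457) = 288 + 78873 = 79161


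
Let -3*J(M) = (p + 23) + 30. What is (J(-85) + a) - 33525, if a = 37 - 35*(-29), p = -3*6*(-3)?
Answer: -97526/3 ≈ -32509.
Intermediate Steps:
p = 54 (p = -18*(-3) = 54)
J(M) = -107/3 (J(M) = -((54 + 23) + 30)/3 = -(77 + 30)/3 = -⅓*107 = -107/3)
a = 1052 (a = 37 + 1015 = 1052)
(J(-85) + a) - 33525 = (-107/3 + 1052) - 33525 = 3049/3 - 33525 = -97526/3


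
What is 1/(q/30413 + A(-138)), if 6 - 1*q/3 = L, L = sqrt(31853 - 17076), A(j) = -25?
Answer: -23123216791/578066601256 + 91239*sqrt(14777)/578066601256 ≈ -0.039982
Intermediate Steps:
L = sqrt(14777) ≈ 121.56
q = 18 - 3*sqrt(14777) ≈ -346.68
1/(q/30413 + A(-138)) = 1/((18 - 3*sqrt(14777))/30413 - 25) = 1/((18 - 3*sqrt(14777))*(1/30413) - 25) = 1/((18/30413 - 3*sqrt(14777)/30413) - 25) = 1/(-760307/30413 - 3*sqrt(14777)/30413)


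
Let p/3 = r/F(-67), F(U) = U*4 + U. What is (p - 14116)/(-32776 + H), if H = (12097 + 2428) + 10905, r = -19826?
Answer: 2334691/1230455 ≈ 1.8974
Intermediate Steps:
F(U) = 5*U (F(U) = 4*U + U = 5*U)
p = 59478/335 (p = 3*(-19826/(5*(-67))) = 3*(-19826/(-335)) = 3*(-19826*(-1/335)) = 3*(19826/335) = 59478/335 ≈ 177.55)
H = 25430 (H = 14525 + 10905 = 25430)
(p - 14116)/(-32776 + H) = (59478/335 - 14116)/(-32776 + 25430) = -4669382/335/(-7346) = -4669382/335*(-1/7346) = 2334691/1230455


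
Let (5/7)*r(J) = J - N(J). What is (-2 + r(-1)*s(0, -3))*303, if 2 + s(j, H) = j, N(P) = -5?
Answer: -19998/5 ≈ -3999.6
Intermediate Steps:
s(j, H) = -2 + j
r(J) = 7 + 7*J/5 (r(J) = 7*(J - 1*(-5))/5 = 7*(J + 5)/5 = 7*(5 + J)/5 = 7 + 7*J/5)
(-2 + r(-1)*s(0, -3))*303 = (-2 + (7 + (7/5)*(-1))*(-2 + 0))*303 = (-2 + (7 - 7/5)*(-2))*303 = (-2 + (28/5)*(-2))*303 = (-2 - 56/5)*303 = -66/5*303 = -19998/5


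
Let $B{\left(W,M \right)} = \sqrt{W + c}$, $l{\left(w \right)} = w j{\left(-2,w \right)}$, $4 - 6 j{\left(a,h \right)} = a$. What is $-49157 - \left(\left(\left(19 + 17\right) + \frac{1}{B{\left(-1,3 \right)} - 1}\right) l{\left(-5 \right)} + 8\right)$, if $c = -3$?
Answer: $-48986 - 2 i \approx -48986.0 - 2.0 i$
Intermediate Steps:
$j{\left(a,h \right)} = \frac{2}{3} - \frac{a}{6}$
$l{\left(w \right)} = w$ ($l{\left(w \right)} = w \left(\frac{2}{3} - - \frac{1}{3}\right) = w \left(\frac{2}{3} + \frac{1}{3}\right) = w 1 = w$)
$B{\left(W,M \right)} = \sqrt{-3 + W}$ ($B{\left(W,M \right)} = \sqrt{W - 3} = \sqrt{-3 + W}$)
$-49157 - \left(\left(\left(19 + 17\right) + \frac{1}{B{\left(-1,3 \right)} - 1}\right) l{\left(-5 \right)} + 8\right) = -49157 - \left(\left(\left(19 + 17\right) + \frac{1}{\sqrt{-3 - 1} - 1}\right) \left(-5\right) + 8\right) = -49157 - \left(\left(36 + \frac{1}{\sqrt{-4} - 1}\right) \left(-5\right) + 8\right) = -49157 - \left(\left(36 + \frac{1}{2 i - 1}\right) \left(-5\right) + 8\right) = -49157 - \left(\left(36 + \frac{1}{-1 + 2 i}\right) \left(-5\right) + 8\right) = -49157 - \left(\left(36 + \frac{-1 - 2 i}{5}\right) \left(-5\right) + 8\right) = -49157 - \left(\left(-180 - \left(-1 - 2 i\right)\right) + 8\right) = -49157 - \left(-172 - \left(-1 - 2 i\right)\right) = -49157 + \left(171 - 2 i\right) = -48986 - 2 i$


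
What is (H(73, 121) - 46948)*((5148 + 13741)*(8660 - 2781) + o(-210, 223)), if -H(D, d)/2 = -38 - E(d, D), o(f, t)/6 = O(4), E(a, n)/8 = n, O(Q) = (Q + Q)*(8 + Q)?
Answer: -5075383815928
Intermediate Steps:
O(Q) = 2*Q*(8 + Q) (O(Q) = (2*Q)*(8 + Q) = 2*Q*(8 + Q))
E(a, n) = 8*n
o(f, t) = 576 (o(f, t) = 6*(2*4*(8 + 4)) = 6*(2*4*12) = 6*96 = 576)
H(D, d) = 76 + 16*D (H(D, d) = -2*(-38 - 8*D) = 76 + 16*D)
(H(73, 121) - 46948)*((5148 + 13741)*(8660 - 2781) + o(-210, 223)) = ((76 + 16*73) - 46948)*((5148 + 13741)*(8660 - 2781) + 576) = ((76 + 1168) - 46948)*(18889*5879 + 576) = (1244 - 46948)*(111048431 + 576) = -45704*111049007 = -5075383815928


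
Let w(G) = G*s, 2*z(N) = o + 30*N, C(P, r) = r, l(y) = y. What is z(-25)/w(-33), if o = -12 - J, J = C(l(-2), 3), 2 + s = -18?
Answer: -51/88 ≈ -0.57955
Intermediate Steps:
s = -20 (s = -2 - 18 = -20)
J = 3
o = -15 (o = -12 - 1*3 = -12 - 3 = -15)
z(N) = -15/2 + 15*N (z(N) = (-15 + 30*N)/2 = -15/2 + 15*N)
w(G) = -20*G (w(G) = G*(-20) = -20*G)
z(-25)/w(-33) = (-15/2 + 15*(-25))/((-20*(-33))) = (-15/2 - 375)/660 = -765/2*1/660 = -51/88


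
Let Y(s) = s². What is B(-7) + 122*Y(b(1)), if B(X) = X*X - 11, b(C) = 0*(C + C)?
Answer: 38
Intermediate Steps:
b(C) = 0 (b(C) = 0*(2*C) = 0)
B(X) = -11 + X² (B(X) = X² - 11 = -11 + X²)
B(-7) + 122*Y(b(1)) = (-11 + (-7)²) + 122*0² = (-11 + 49) + 122*0 = 38 + 0 = 38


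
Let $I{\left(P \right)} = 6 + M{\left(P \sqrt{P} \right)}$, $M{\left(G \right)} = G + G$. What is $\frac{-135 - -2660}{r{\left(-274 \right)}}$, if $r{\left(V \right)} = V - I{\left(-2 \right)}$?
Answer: $- \frac{88375}{9804} - \frac{2525 i \sqrt{2}}{19608} \approx -9.0142 - 0.18211 i$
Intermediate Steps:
$M{\left(G \right)} = 2 G$
$I{\left(P \right)} = 6 + 2 P^{\frac{3}{2}}$ ($I{\left(P \right)} = 6 + 2 P \sqrt{P} = 6 + 2 P^{\frac{3}{2}}$)
$r{\left(V \right)} = -6 + V + 4 i \sqrt{2}$ ($r{\left(V \right)} = V - \left(6 + 2 \left(-2\right)^{\frac{3}{2}}\right) = V - \left(6 + 2 \left(- 2 i \sqrt{2}\right)\right) = V - \left(6 - 4 i \sqrt{2}\right) = -6 + V + 4 i \sqrt{2}$)
$\frac{-135 - -2660}{r{\left(-274 \right)}} = \frac{-135 - -2660}{-6 - 274 + 4 i \sqrt{2}} = \frac{-135 + 2660}{-280 + 4 i \sqrt{2}} = \frac{2525}{-280 + 4 i \sqrt{2}}$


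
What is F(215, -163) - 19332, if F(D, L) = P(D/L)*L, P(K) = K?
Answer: -19117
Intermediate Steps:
F(D, L) = D (F(D, L) = (D/L)*L = D)
F(215, -163) - 19332 = 215 - 19332 = -19117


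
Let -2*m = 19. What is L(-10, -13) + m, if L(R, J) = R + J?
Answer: -65/2 ≈ -32.500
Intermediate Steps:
L(R, J) = J + R
m = -19/2 (m = -1/2*19 = -19/2 ≈ -9.5000)
L(-10, -13) + m = (-13 - 10) - 19/2 = -23 - 19/2 = -65/2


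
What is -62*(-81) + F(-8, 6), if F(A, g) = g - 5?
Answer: 5023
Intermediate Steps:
F(A, g) = -5 + g
-62*(-81) + F(-8, 6) = -62*(-81) + (-5 + 6) = 5022 + 1 = 5023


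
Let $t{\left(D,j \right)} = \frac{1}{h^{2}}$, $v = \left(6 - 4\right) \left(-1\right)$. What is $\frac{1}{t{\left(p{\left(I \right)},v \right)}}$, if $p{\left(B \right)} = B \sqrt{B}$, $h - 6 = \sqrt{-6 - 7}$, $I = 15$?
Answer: $\left(6 + i \sqrt{13}\right)^{2} \approx 23.0 + 43.267 i$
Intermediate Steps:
$v = -2$ ($v = 2 \left(-1\right) = -2$)
$h = 6 + i \sqrt{13}$ ($h = 6 + \sqrt{-6 - 7} = 6 + \sqrt{-13} = 6 + i \sqrt{13} \approx 6.0 + 3.6056 i$)
$p{\left(B \right)} = B^{\frac{3}{2}}$
$t{\left(D,j \right)} = \frac{1}{\left(6 + i \sqrt{13}\right)^{2}}$
$\frac{1}{t{\left(p{\left(I \right)},v \right)}} = \frac{1}{\frac{1}{\left(6 + i \sqrt{13}\right)^{2}}} = \left(6 + i \sqrt{13}\right)^{2}$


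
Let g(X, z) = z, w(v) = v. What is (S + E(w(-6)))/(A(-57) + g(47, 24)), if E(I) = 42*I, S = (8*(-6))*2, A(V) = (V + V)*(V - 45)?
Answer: -29/971 ≈ -0.029866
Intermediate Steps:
A(V) = 2*V*(-45 + V) (A(V) = (2*V)*(-45 + V) = 2*V*(-45 + V))
S = -96 (S = -48*2 = -96)
(S + E(w(-6)))/(A(-57) + g(47, 24)) = (-96 + 42*(-6))/(2*(-57)*(-45 - 57) + 24) = (-96 - 252)/(2*(-57)*(-102) + 24) = -348/(11628 + 24) = -348/11652 = -348*1/11652 = -29/971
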